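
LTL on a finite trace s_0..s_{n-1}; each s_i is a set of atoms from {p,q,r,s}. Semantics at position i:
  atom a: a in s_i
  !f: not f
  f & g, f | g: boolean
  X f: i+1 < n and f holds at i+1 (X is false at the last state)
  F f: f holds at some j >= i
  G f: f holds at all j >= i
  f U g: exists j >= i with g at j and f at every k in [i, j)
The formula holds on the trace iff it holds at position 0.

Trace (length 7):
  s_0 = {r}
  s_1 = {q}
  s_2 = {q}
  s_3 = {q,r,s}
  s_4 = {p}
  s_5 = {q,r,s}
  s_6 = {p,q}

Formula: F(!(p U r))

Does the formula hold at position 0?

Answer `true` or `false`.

s_0={r}: F(!(p U r))=True !(p U r)=False (p U r)=True p=False r=True
s_1={q}: F(!(p U r))=True !(p U r)=True (p U r)=False p=False r=False
s_2={q}: F(!(p U r))=True !(p U r)=True (p U r)=False p=False r=False
s_3={q,r,s}: F(!(p U r))=True !(p U r)=False (p U r)=True p=False r=True
s_4={p}: F(!(p U r))=True !(p U r)=False (p U r)=True p=True r=False
s_5={q,r,s}: F(!(p U r))=True !(p U r)=False (p U r)=True p=False r=True
s_6={p,q}: F(!(p U r))=True !(p U r)=True (p U r)=False p=True r=False

Answer: true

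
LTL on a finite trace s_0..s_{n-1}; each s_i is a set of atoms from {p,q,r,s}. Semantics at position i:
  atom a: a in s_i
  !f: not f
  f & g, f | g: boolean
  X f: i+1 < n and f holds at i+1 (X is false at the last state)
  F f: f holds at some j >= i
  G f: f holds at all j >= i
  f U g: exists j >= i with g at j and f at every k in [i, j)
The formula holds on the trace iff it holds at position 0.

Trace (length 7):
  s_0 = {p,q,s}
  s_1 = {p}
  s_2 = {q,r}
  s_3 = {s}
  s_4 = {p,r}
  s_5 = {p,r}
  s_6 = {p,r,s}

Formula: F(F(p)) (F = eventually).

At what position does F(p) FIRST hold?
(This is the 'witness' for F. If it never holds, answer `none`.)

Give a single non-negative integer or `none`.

s_0={p,q,s}: F(p)=True p=True
s_1={p}: F(p)=True p=True
s_2={q,r}: F(p)=True p=False
s_3={s}: F(p)=True p=False
s_4={p,r}: F(p)=True p=True
s_5={p,r}: F(p)=True p=True
s_6={p,r,s}: F(p)=True p=True
F(F(p)) holds; first witness at position 0.

Answer: 0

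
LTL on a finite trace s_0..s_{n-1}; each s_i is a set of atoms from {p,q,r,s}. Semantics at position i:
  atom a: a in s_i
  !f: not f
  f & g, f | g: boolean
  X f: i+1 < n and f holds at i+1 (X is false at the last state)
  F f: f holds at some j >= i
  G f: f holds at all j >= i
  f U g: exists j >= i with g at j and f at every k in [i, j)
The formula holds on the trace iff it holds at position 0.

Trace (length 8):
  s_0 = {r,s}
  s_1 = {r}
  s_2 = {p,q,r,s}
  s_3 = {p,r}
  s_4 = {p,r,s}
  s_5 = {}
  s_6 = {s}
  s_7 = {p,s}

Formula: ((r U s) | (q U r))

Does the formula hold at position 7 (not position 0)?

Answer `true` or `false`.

Answer: true

Derivation:
s_0={r,s}: ((r U s) | (q U r))=True (r U s)=True r=True s=True (q U r)=True q=False
s_1={r}: ((r U s) | (q U r))=True (r U s)=True r=True s=False (q U r)=True q=False
s_2={p,q,r,s}: ((r U s) | (q U r))=True (r U s)=True r=True s=True (q U r)=True q=True
s_3={p,r}: ((r U s) | (q U r))=True (r U s)=True r=True s=False (q U r)=True q=False
s_4={p,r,s}: ((r U s) | (q U r))=True (r U s)=True r=True s=True (q U r)=True q=False
s_5={}: ((r U s) | (q U r))=False (r U s)=False r=False s=False (q U r)=False q=False
s_6={s}: ((r U s) | (q U r))=True (r U s)=True r=False s=True (q U r)=False q=False
s_7={p,s}: ((r U s) | (q U r))=True (r U s)=True r=False s=True (q U r)=False q=False
Evaluating at position 7: result = True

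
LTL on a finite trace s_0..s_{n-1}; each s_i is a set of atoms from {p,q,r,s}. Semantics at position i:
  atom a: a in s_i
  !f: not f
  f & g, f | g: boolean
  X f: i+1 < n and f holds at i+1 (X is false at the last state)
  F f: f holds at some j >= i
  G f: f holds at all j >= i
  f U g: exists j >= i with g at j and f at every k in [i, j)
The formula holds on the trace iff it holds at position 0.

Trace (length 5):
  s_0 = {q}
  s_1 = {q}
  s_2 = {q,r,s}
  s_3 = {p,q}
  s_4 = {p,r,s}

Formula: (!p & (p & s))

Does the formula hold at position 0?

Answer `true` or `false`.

s_0={q}: (!p & (p & s))=False !p=True p=False (p & s)=False s=False
s_1={q}: (!p & (p & s))=False !p=True p=False (p & s)=False s=False
s_2={q,r,s}: (!p & (p & s))=False !p=True p=False (p & s)=False s=True
s_3={p,q}: (!p & (p & s))=False !p=False p=True (p & s)=False s=False
s_4={p,r,s}: (!p & (p & s))=False !p=False p=True (p & s)=True s=True

Answer: false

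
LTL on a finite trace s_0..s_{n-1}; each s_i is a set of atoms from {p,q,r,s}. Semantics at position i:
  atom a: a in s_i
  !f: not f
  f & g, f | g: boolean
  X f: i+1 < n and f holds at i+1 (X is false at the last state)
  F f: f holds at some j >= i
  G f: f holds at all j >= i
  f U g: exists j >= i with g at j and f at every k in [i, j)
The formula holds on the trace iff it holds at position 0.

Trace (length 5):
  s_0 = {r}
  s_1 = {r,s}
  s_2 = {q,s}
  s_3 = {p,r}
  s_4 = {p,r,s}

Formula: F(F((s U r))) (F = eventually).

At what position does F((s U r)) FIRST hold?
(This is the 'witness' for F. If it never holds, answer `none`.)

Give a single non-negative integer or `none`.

Answer: 0

Derivation:
s_0={r}: F((s U r))=True (s U r)=True s=False r=True
s_1={r,s}: F((s U r))=True (s U r)=True s=True r=True
s_2={q,s}: F((s U r))=True (s U r)=True s=True r=False
s_3={p,r}: F((s U r))=True (s U r)=True s=False r=True
s_4={p,r,s}: F((s U r))=True (s U r)=True s=True r=True
F(F((s U r))) holds; first witness at position 0.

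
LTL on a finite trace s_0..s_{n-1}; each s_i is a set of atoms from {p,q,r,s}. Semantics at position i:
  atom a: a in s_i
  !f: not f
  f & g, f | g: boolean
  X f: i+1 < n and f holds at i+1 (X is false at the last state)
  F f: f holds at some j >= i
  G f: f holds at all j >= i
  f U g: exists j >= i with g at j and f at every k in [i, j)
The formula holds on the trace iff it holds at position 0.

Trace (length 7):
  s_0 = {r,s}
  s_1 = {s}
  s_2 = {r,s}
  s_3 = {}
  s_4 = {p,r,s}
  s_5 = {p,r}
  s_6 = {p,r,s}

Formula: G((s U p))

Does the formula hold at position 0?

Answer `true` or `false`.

Answer: false

Derivation:
s_0={r,s}: G((s U p))=False (s U p)=False s=True p=False
s_1={s}: G((s U p))=False (s U p)=False s=True p=False
s_2={r,s}: G((s U p))=False (s U p)=False s=True p=False
s_3={}: G((s U p))=False (s U p)=False s=False p=False
s_4={p,r,s}: G((s U p))=True (s U p)=True s=True p=True
s_5={p,r}: G((s U p))=True (s U p)=True s=False p=True
s_6={p,r,s}: G((s U p))=True (s U p)=True s=True p=True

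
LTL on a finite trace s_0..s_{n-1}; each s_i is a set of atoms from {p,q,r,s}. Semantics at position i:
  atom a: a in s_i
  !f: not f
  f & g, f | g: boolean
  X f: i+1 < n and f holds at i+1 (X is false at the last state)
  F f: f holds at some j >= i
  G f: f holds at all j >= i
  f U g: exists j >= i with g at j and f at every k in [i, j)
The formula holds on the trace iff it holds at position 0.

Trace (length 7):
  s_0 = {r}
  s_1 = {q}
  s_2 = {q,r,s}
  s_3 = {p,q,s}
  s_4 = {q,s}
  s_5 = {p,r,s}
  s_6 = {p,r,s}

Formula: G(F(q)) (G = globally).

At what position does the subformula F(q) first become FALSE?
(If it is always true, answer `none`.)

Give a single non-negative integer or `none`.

Answer: 5

Derivation:
s_0={r}: F(q)=True q=False
s_1={q}: F(q)=True q=True
s_2={q,r,s}: F(q)=True q=True
s_3={p,q,s}: F(q)=True q=True
s_4={q,s}: F(q)=True q=True
s_5={p,r,s}: F(q)=False q=False
s_6={p,r,s}: F(q)=False q=False
G(F(q)) holds globally = False
First violation at position 5.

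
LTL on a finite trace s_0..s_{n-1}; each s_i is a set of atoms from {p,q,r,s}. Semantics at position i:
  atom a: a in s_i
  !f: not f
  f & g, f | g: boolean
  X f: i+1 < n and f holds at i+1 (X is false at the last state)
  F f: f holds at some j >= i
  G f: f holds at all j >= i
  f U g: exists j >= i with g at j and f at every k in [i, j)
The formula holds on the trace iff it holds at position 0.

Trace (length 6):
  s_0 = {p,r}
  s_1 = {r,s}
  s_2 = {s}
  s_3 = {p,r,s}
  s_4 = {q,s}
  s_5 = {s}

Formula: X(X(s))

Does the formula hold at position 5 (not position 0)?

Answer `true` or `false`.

s_0={p,r}: X(X(s))=True X(s)=True s=False
s_1={r,s}: X(X(s))=True X(s)=True s=True
s_2={s}: X(X(s))=True X(s)=True s=True
s_3={p,r,s}: X(X(s))=True X(s)=True s=True
s_4={q,s}: X(X(s))=False X(s)=True s=True
s_5={s}: X(X(s))=False X(s)=False s=True
Evaluating at position 5: result = False

Answer: false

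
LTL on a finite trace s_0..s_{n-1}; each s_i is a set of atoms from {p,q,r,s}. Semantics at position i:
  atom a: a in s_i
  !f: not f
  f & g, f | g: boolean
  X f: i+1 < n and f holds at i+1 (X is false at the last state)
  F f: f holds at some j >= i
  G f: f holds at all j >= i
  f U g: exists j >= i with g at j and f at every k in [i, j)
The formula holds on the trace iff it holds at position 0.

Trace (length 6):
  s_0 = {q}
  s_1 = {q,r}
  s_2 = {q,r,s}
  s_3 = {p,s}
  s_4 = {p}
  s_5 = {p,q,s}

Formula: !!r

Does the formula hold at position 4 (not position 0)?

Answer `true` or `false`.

Answer: false

Derivation:
s_0={q}: !!r=False !r=True r=False
s_1={q,r}: !!r=True !r=False r=True
s_2={q,r,s}: !!r=True !r=False r=True
s_3={p,s}: !!r=False !r=True r=False
s_4={p}: !!r=False !r=True r=False
s_5={p,q,s}: !!r=False !r=True r=False
Evaluating at position 4: result = False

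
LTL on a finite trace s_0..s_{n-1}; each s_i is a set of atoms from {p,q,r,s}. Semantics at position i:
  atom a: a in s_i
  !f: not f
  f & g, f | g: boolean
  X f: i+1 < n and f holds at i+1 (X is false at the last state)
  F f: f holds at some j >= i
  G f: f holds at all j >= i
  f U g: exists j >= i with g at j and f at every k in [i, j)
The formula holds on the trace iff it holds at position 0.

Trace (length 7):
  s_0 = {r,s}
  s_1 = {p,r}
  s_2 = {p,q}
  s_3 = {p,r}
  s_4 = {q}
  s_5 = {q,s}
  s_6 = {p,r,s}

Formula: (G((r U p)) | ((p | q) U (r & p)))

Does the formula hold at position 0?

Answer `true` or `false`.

Answer: false

Derivation:
s_0={r,s}: (G((r U p)) | ((p | q) U (r & p)))=False G((r U p))=False (r U p)=True r=True p=False ((p | q) U (r & p))=False (p | q)=False q=False (r & p)=False
s_1={p,r}: (G((r U p)) | ((p | q) U (r & p)))=True G((r U p))=False (r U p)=True r=True p=True ((p | q) U (r & p))=True (p | q)=True q=False (r & p)=True
s_2={p,q}: (G((r U p)) | ((p | q) U (r & p)))=True G((r U p))=False (r U p)=True r=False p=True ((p | q) U (r & p))=True (p | q)=True q=True (r & p)=False
s_3={p,r}: (G((r U p)) | ((p | q) U (r & p)))=True G((r U p))=False (r U p)=True r=True p=True ((p | q) U (r & p))=True (p | q)=True q=False (r & p)=True
s_4={q}: (G((r U p)) | ((p | q) U (r & p)))=True G((r U p))=False (r U p)=False r=False p=False ((p | q) U (r & p))=True (p | q)=True q=True (r & p)=False
s_5={q,s}: (G((r U p)) | ((p | q) U (r & p)))=True G((r U p))=False (r U p)=False r=False p=False ((p | q) U (r & p))=True (p | q)=True q=True (r & p)=False
s_6={p,r,s}: (G((r U p)) | ((p | q) U (r & p)))=True G((r U p))=True (r U p)=True r=True p=True ((p | q) U (r & p))=True (p | q)=True q=False (r & p)=True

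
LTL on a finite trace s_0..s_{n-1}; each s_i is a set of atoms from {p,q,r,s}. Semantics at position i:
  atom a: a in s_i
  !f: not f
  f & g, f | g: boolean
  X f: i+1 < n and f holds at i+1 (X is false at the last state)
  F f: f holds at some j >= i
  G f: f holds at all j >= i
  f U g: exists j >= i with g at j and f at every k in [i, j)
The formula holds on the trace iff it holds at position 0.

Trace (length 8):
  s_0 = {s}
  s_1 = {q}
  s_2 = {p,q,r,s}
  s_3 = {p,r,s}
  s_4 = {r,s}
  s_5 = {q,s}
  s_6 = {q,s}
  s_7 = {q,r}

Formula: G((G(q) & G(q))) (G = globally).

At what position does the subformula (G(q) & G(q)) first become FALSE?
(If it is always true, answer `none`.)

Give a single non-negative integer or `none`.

Answer: 0

Derivation:
s_0={s}: (G(q) & G(q))=False G(q)=False q=False
s_1={q}: (G(q) & G(q))=False G(q)=False q=True
s_2={p,q,r,s}: (G(q) & G(q))=False G(q)=False q=True
s_3={p,r,s}: (G(q) & G(q))=False G(q)=False q=False
s_4={r,s}: (G(q) & G(q))=False G(q)=False q=False
s_5={q,s}: (G(q) & G(q))=True G(q)=True q=True
s_6={q,s}: (G(q) & G(q))=True G(q)=True q=True
s_7={q,r}: (G(q) & G(q))=True G(q)=True q=True
G((G(q) & G(q))) holds globally = False
First violation at position 0.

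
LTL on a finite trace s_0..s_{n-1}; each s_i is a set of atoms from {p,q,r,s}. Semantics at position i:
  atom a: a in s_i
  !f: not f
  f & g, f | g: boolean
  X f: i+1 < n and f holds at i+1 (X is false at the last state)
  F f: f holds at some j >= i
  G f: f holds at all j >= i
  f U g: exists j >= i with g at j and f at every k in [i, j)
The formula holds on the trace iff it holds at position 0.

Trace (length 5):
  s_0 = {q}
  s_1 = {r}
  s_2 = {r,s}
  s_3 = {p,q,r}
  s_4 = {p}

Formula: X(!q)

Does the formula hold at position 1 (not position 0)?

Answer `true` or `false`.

s_0={q}: X(!q)=True !q=False q=True
s_1={r}: X(!q)=True !q=True q=False
s_2={r,s}: X(!q)=False !q=True q=False
s_3={p,q,r}: X(!q)=True !q=False q=True
s_4={p}: X(!q)=False !q=True q=False
Evaluating at position 1: result = True

Answer: true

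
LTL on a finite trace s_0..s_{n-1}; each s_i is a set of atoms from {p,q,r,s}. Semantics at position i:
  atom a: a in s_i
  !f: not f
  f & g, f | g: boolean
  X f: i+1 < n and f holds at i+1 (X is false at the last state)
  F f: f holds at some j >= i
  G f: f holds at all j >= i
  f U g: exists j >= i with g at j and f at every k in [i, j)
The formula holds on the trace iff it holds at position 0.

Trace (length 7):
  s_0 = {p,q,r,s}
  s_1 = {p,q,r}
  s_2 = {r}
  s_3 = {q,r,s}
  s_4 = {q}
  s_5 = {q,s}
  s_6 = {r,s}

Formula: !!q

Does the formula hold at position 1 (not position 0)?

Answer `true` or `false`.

Answer: true

Derivation:
s_0={p,q,r,s}: !!q=True !q=False q=True
s_1={p,q,r}: !!q=True !q=False q=True
s_2={r}: !!q=False !q=True q=False
s_3={q,r,s}: !!q=True !q=False q=True
s_4={q}: !!q=True !q=False q=True
s_5={q,s}: !!q=True !q=False q=True
s_6={r,s}: !!q=False !q=True q=False
Evaluating at position 1: result = True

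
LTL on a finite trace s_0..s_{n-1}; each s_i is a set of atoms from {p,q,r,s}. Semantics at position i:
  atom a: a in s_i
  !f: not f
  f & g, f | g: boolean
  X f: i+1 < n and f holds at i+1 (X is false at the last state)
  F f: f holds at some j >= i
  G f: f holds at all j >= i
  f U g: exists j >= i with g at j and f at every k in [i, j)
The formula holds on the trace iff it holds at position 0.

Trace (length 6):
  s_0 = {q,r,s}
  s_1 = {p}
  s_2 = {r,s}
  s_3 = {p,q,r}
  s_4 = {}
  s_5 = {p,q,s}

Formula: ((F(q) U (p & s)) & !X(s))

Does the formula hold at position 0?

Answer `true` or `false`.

Answer: true

Derivation:
s_0={q,r,s}: ((F(q) U (p & s)) & !X(s))=True (F(q) U (p & s))=True F(q)=True q=True (p & s)=False p=False s=True !X(s)=True X(s)=False
s_1={p}: ((F(q) U (p & s)) & !X(s))=False (F(q) U (p & s))=True F(q)=True q=False (p & s)=False p=True s=False !X(s)=False X(s)=True
s_2={r,s}: ((F(q) U (p & s)) & !X(s))=True (F(q) U (p & s))=True F(q)=True q=False (p & s)=False p=False s=True !X(s)=True X(s)=False
s_3={p,q,r}: ((F(q) U (p & s)) & !X(s))=True (F(q) U (p & s))=True F(q)=True q=True (p & s)=False p=True s=False !X(s)=True X(s)=False
s_4={}: ((F(q) U (p & s)) & !X(s))=False (F(q) U (p & s))=True F(q)=True q=False (p & s)=False p=False s=False !X(s)=False X(s)=True
s_5={p,q,s}: ((F(q) U (p & s)) & !X(s))=True (F(q) U (p & s))=True F(q)=True q=True (p & s)=True p=True s=True !X(s)=True X(s)=False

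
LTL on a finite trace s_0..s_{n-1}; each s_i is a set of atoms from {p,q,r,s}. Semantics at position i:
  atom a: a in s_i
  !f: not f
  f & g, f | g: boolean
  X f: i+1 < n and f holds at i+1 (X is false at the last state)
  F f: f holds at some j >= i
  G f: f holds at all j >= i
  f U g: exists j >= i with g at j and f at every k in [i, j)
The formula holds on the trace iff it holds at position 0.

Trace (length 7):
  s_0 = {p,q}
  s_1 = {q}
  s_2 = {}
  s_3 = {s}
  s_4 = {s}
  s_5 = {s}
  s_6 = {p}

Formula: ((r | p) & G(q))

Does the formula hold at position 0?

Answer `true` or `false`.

Answer: false

Derivation:
s_0={p,q}: ((r | p) & G(q))=False (r | p)=True r=False p=True G(q)=False q=True
s_1={q}: ((r | p) & G(q))=False (r | p)=False r=False p=False G(q)=False q=True
s_2={}: ((r | p) & G(q))=False (r | p)=False r=False p=False G(q)=False q=False
s_3={s}: ((r | p) & G(q))=False (r | p)=False r=False p=False G(q)=False q=False
s_4={s}: ((r | p) & G(q))=False (r | p)=False r=False p=False G(q)=False q=False
s_5={s}: ((r | p) & G(q))=False (r | p)=False r=False p=False G(q)=False q=False
s_6={p}: ((r | p) & G(q))=False (r | p)=True r=False p=True G(q)=False q=False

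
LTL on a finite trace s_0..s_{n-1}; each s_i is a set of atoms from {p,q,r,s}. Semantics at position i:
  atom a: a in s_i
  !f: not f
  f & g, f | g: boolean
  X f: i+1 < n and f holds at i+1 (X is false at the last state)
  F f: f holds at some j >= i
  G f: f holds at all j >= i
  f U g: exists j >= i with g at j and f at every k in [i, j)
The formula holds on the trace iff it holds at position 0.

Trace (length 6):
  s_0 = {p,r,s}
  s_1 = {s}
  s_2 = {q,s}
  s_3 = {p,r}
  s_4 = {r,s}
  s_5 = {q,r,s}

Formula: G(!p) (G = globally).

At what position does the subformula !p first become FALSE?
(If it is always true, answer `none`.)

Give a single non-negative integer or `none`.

Answer: 0

Derivation:
s_0={p,r,s}: !p=False p=True
s_1={s}: !p=True p=False
s_2={q,s}: !p=True p=False
s_3={p,r}: !p=False p=True
s_4={r,s}: !p=True p=False
s_5={q,r,s}: !p=True p=False
G(!p) holds globally = False
First violation at position 0.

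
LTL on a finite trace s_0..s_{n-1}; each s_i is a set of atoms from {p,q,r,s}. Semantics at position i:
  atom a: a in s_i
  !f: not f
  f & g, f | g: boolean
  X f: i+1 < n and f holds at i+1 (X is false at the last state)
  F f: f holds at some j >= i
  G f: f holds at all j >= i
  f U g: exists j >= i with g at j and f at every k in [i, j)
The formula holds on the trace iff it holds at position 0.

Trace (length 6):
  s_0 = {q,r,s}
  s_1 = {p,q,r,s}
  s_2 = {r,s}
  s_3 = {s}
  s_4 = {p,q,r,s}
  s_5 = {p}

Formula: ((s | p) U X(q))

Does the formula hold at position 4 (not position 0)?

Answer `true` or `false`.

s_0={q,r,s}: ((s | p) U X(q))=True (s | p)=True s=True p=False X(q)=True q=True
s_1={p,q,r,s}: ((s | p) U X(q))=True (s | p)=True s=True p=True X(q)=False q=True
s_2={r,s}: ((s | p) U X(q))=True (s | p)=True s=True p=False X(q)=False q=False
s_3={s}: ((s | p) U X(q))=True (s | p)=True s=True p=False X(q)=True q=False
s_4={p,q,r,s}: ((s | p) U X(q))=False (s | p)=True s=True p=True X(q)=False q=True
s_5={p}: ((s | p) U X(q))=False (s | p)=True s=False p=True X(q)=False q=False
Evaluating at position 4: result = False

Answer: false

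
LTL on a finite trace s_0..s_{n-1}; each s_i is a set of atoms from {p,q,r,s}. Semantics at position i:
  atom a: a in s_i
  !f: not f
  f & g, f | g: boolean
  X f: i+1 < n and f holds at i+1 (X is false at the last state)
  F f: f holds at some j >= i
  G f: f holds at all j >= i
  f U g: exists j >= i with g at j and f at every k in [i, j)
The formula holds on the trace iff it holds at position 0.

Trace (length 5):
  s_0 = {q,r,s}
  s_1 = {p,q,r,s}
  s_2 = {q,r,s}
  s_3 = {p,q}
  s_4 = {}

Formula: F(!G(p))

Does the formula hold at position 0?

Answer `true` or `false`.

Answer: true

Derivation:
s_0={q,r,s}: F(!G(p))=True !G(p)=True G(p)=False p=False
s_1={p,q,r,s}: F(!G(p))=True !G(p)=True G(p)=False p=True
s_2={q,r,s}: F(!G(p))=True !G(p)=True G(p)=False p=False
s_3={p,q}: F(!G(p))=True !G(p)=True G(p)=False p=True
s_4={}: F(!G(p))=True !G(p)=True G(p)=False p=False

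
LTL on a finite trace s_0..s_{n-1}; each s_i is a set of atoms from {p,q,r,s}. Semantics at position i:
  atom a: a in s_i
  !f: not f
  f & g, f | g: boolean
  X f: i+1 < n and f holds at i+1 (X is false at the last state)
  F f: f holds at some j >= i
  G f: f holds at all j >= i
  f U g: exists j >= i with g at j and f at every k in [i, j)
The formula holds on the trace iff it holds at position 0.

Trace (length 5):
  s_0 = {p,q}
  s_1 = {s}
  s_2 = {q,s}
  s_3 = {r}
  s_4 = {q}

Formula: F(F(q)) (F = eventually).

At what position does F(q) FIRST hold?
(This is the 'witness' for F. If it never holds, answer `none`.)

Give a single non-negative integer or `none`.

Answer: 0

Derivation:
s_0={p,q}: F(q)=True q=True
s_1={s}: F(q)=True q=False
s_2={q,s}: F(q)=True q=True
s_3={r}: F(q)=True q=False
s_4={q}: F(q)=True q=True
F(F(q)) holds; first witness at position 0.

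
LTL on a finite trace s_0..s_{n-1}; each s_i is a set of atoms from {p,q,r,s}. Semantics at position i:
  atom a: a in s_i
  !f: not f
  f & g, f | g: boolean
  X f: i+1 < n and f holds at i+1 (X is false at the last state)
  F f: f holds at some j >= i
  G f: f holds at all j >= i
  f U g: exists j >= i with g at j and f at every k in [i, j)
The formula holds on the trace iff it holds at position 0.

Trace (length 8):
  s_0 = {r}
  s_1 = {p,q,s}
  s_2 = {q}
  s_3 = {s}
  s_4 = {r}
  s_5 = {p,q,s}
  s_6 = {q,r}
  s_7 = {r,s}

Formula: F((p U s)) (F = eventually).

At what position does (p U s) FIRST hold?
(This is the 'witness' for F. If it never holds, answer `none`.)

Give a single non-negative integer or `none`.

Answer: 1

Derivation:
s_0={r}: (p U s)=False p=False s=False
s_1={p,q,s}: (p U s)=True p=True s=True
s_2={q}: (p U s)=False p=False s=False
s_3={s}: (p U s)=True p=False s=True
s_4={r}: (p U s)=False p=False s=False
s_5={p,q,s}: (p U s)=True p=True s=True
s_6={q,r}: (p U s)=False p=False s=False
s_7={r,s}: (p U s)=True p=False s=True
F((p U s)) holds; first witness at position 1.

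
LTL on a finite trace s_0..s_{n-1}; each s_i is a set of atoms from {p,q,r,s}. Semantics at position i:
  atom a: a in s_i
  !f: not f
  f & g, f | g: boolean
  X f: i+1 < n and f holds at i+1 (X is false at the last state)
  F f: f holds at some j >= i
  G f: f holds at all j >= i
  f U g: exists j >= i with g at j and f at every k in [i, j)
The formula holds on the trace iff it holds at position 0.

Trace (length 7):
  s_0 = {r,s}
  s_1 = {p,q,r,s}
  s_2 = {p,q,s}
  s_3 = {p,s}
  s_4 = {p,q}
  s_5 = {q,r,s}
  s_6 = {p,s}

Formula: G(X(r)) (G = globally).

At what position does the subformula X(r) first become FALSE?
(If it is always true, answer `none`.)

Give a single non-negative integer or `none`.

Answer: 1

Derivation:
s_0={r,s}: X(r)=True r=True
s_1={p,q,r,s}: X(r)=False r=True
s_2={p,q,s}: X(r)=False r=False
s_3={p,s}: X(r)=False r=False
s_4={p,q}: X(r)=True r=False
s_5={q,r,s}: X(r)=False r=True
s_6={p,s}: X(r)=False r=False
G(X(r)) holds globally = False
First violation at position 1.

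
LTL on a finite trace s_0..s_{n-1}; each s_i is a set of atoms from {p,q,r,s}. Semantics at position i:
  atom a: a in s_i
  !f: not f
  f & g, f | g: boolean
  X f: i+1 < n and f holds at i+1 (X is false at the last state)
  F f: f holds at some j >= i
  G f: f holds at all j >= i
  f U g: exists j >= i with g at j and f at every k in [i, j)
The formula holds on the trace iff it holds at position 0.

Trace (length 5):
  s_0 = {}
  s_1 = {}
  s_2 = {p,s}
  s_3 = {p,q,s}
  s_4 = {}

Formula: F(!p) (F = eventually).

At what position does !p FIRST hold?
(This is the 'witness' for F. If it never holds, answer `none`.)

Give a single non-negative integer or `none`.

Answer: 0

Derivation:
s_0={}: !p=True p=False
s_1={}: !p=True p=False
s_2={p,s}: !p=False p=True
s_3={p,q,s}: !p=False p=True
s_4={}: !p=True p=False
F(!p) holds; first witness at position 0.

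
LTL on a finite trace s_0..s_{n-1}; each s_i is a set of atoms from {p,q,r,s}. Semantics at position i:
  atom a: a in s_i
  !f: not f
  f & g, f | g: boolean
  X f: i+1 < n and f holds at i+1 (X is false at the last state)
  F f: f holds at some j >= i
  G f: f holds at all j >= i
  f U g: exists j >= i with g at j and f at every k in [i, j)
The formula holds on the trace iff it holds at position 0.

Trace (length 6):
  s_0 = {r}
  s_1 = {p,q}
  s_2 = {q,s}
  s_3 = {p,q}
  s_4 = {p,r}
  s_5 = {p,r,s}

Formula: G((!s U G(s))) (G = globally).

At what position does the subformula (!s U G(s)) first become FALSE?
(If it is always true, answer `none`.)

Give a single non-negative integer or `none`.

s_0={r}: (!s U G(s))=False !s=True s=False G(s)=False
s_1={p,q}: (!s U G(s))=False !s=True s=False G(s)=False
s_2={q,s}: (!s U G(s))=False !s=False s=True G(s)=False
s_3={p,q}: (!s U G(s))=True !s=True s=False G(s)=False
s_4={p,r}: (!s U G(s))=True !s=True s=False G(s)=False
s_5={p,r,s}: (!s U G(s))=True !s=False s=True G(s)=True
G((!s U G(s))) holds globally = False
First violation at position 0.

Answer: 0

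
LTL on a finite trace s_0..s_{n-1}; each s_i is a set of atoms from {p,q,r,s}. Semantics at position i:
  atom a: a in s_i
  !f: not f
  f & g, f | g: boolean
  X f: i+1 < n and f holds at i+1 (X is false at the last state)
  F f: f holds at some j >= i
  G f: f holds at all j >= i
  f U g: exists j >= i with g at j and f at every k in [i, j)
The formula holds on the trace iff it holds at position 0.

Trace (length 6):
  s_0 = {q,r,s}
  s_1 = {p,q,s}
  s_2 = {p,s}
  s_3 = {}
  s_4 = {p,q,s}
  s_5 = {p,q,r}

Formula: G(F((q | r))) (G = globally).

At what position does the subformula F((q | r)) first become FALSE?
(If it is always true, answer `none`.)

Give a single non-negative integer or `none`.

s_0={q,r,s}: F((q | r))=True (q | r)=True q=True r=True
s_1={p,q,s}: F((q | r))=True (q | r)=True q=True r=False
s_2={p,s}: F((q | r))=True (q | r)=False q=False r=False
s_3={}: F((q | r))=True (q | r)=False q=False r=False
s_4={p,q,s}: F((q | r))=True (q | r)=True q=True r=False
s_5={p,q,r}: F((q | r))=True (q | r)=True q=True r=True
G(F((q | r))) holds globally = True
No violation — formula holds at every position.

Answer: none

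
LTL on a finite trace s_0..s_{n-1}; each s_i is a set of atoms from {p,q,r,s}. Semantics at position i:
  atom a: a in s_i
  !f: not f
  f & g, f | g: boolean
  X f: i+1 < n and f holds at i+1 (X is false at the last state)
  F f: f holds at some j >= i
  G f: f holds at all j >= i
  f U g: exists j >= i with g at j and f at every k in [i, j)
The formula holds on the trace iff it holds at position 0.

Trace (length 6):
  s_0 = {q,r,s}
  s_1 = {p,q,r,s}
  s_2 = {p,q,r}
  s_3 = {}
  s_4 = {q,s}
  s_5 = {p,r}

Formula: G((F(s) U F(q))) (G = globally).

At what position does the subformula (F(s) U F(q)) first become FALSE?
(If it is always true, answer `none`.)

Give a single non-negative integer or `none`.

s_0={q,r,s}: (F(s) U F(q))=True F(s)=True s=True F(q)=True q=True
s_1={p,q,r,s}: (F(s) U F(q))=True F(s)=True s=True F(q)=True q=True
s_2={p,q,r}: (F(s) U F(q))=True F(s)=True s=False F(q)=True q=True
s_3={}: (F(s) U F(q))=True F(s)=True s=False F(q)=True q=False
s_4={q,s}: (F(s) U F(q))=True F(s)=True s=True F(q)=True q=True
s_5={p,r}: (F(s) U F(q))=False F(s)=False s=False F(q)=False q=False
G((F(s) U F(q))) holds globally = False
First violation at position 5.

Answer: 5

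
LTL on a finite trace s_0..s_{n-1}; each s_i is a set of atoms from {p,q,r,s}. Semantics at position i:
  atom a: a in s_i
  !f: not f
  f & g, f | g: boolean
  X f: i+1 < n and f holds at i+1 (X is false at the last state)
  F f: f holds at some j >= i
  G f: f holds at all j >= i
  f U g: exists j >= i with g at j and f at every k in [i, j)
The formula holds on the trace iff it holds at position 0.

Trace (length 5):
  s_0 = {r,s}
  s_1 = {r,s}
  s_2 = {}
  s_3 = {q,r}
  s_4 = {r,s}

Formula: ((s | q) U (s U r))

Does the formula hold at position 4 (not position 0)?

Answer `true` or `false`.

Answer: true

Derivation:
s_0={r,s}: ((s | q) U (s U r))=True (s | q)=True s=True q=False (s U r)=True r=True
s_1={r,s}: ((s | q) U (s U r))=True (s | q)=True s=True q=False (s U r)=True r=True
s_2={}: ((s | q) U (s U r))=False (s | q)=False s=False q=False (s U r)=False r=False
s_3={q,r}: ((s | q) U (s U r))=True (s | q)=True s=False q=True (s U r)=True r=True
s_4={r,s}: ((s | q) U (s U r))=True (s | q)=True s=True q=False (s U r)=True r=True
Evaluating at position 4: result = True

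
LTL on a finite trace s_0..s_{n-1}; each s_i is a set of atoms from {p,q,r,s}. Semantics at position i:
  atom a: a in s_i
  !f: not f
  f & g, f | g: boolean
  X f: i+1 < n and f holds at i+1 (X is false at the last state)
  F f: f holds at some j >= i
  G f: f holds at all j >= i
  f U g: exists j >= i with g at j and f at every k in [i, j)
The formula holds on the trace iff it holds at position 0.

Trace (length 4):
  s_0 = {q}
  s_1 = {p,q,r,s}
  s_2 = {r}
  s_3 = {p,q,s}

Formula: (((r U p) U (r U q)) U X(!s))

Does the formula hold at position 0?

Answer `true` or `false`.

s_0={q}: (((r U p) U (r U q)) U X(!s))=True ((r U p) U (r U q))=True (r U p)=False r=False p=False (r U q)=True q=True X(!s)=False !s=True s=False
s_1={p,q,r,s}: (((r U p) U (r U q)) U X(!s))=True ((r U p) U (r U q))=True (r U p)=True r=True p=True (r U q)=True q=True X(!s)=True !s=False s=True
s_2={r}: (((r U p) U (r U q)) U X(!s))=False ((r U p) U (r U q))=True (r U p)=True r=True p=False (r U q)=True q=False X(!s)=False !s=True s=False
s_3={p,q,s}: (((r U p) U (r U q)) U X(!s))=False ((r U p) U (r U q))=True (r U p)=True r=False p=True (r U q)=True q=True X(!s)=False !s=False s=True

Answer: true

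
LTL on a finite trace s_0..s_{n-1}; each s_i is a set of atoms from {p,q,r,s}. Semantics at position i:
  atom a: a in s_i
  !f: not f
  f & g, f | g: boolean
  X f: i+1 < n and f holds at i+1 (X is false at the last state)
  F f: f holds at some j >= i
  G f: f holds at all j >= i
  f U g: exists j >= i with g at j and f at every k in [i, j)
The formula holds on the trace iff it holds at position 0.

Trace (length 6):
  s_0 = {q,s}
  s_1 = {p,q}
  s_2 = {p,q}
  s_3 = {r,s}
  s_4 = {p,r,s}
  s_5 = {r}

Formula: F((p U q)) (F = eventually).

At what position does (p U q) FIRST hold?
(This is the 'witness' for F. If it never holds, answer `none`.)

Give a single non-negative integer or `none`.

s_0={q,s}: (p U q)=True p=False q=True
s_1={p,q}: (p U q)=True p=True q=True
s_2={p,q}: (p U q)=True p=True q=True
s_3={r,s}: (p U q)=False p=False q=False
s_4={p,r,s}: (p U q)=False p=True q=False
s_5={r}: (p U q)=False p=False q=False
F((p U q)) holds; first witness at position 0.

Answer: 0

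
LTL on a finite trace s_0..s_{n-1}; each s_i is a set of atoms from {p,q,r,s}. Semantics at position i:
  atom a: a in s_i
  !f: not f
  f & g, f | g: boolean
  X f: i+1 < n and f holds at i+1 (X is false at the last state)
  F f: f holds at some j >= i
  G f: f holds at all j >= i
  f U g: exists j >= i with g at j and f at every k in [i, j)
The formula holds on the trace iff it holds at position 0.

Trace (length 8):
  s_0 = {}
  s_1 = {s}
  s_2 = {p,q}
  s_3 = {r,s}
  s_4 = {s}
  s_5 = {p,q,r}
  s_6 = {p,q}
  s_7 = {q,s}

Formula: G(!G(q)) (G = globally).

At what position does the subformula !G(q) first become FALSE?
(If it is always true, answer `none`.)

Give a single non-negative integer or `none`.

s_0={}: !G(q)=True G(q)=False q=False
s_1={s}: !G(q)=True G(q)=False q=False
s_2={p,q}: !G(q)=True G(q)=False q=True
s_3={r,s}: !G(q)=True G(q)=False q=False
s_4={s}: !G(q)=True G(q)=False q=False
s_5={p,q,r}: !G(q)=False G(q)=True q=True
s_6={p,q}: !G(q)=False G(q)=True q=True
s_7={q,s}: !G(q)=False G(q)=True q=True
G(!G(q)) holds globally = False
First violation at position 5.

Answer: 5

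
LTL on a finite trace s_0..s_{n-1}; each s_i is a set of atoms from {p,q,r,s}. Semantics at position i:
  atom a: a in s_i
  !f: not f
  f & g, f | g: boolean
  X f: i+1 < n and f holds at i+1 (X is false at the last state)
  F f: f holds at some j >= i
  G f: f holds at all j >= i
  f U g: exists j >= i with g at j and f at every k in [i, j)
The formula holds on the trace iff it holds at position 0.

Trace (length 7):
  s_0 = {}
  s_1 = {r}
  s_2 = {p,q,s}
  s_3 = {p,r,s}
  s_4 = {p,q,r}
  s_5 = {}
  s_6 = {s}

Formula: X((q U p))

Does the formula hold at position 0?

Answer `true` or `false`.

Answer: false

Derivation:
s_0={}: X((q U p))=False (q U p)=False q=False p=False
s_1={r}: X((q U p))=True (q U p)=False q=False p=False
s_2={p,q,s}: X((q U p))=True (q U p)=True q=True p=True
s_3={p,r,s}: X((q U p))=True (q U p)=True q=False p=True
s_4={p,q,r}: X((q U p))=False (q U p)=True q=True p=True
s_5={}: X((q U p))=False (q U p)=False q=False p=False
s_6={s}: X((q U p))=False (q U p)=False q=False p=False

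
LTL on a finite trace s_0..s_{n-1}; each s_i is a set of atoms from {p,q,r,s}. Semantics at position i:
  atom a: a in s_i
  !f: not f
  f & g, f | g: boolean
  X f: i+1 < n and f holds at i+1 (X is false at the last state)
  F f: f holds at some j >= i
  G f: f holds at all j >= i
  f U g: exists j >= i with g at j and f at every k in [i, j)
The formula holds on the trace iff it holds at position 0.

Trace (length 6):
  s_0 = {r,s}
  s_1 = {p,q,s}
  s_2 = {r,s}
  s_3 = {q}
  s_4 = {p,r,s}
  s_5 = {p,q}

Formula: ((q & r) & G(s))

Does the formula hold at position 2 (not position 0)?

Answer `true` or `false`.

Answer: false

Derivation:
s_0={r,s}: ((q & r) & G(s))=False (q & r)=False q=False r=True G(s)=False s=True
s_1={p,q,s}: ((q & r) & G(s))=False (q & r)=False q=True r=False G(s)=False s=True
s_2={r,s}: ((q & r) & G(s))=False (q & r)=False q=False r=True G(s)=False s=True
s_3={q}: ((q & r) & G(s))=False (q & r)=False q=True r=False G(s)=False s=False
s_4={p,r,s}: ((q & r) & G(s))=False (q & r)=False q=False r=True G(s)=False s=True
s_5={p,q}: ((q & r) & G(s))=False (q & r)=False q=True r=False G(s)=False s=False
Evaluating at position 2: result = False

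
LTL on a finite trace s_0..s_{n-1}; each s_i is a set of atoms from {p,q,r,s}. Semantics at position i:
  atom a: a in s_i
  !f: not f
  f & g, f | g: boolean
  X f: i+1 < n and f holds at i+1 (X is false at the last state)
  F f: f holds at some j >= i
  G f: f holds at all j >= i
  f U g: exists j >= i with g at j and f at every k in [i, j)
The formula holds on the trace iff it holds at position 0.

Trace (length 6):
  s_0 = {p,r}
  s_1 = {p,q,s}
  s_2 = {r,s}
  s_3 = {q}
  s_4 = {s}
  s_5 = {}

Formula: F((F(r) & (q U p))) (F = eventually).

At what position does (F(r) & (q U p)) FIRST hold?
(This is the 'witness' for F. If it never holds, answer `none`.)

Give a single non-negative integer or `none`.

Answer: 0

Derivation:
s_0={p,r}: (F(r) & (q U p))=True F(r)=True r=True (q U p)=True q=False p=True
s_1={p,q,s}: (F(r) & (q U p))=True F(r)=True r=False (q U p)=True q=True p=True
s_2={r,s}: (F(r) & (q U p))=False F(r)=True r=True (q U p)=False q=False p=False
s_3={q}: (F(r) & (q U p))=False F(r)=False r=False (q U p)=False q=True p=False
s_4={s}: (F(r) & (q U p))=False F(r)=False r=False (q U p)=False q=False p=False
s_5={}: (F(r) & (q U p))=False F(r)=False r=False (q U p)=False q=False p=False
F((F(r) & (q U p))) holds; first witness at position 0.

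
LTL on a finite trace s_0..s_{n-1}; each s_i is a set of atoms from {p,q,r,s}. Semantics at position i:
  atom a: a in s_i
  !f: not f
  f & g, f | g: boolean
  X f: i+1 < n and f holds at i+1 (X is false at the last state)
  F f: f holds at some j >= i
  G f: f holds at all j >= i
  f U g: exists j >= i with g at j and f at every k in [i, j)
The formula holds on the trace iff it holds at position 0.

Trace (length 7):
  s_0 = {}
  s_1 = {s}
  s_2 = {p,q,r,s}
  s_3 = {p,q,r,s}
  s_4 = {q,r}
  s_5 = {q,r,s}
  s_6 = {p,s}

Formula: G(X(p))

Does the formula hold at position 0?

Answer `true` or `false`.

s_0={}: G(X(p))=False X(p)=False p=False
s_1={s}: G(X(p))=False X(p)=True p=False
s_2={p,q,r,s}: G(X(p))=False X(p)=True p=True
s_3={p,q,r,s}: G(X(p))=False X(p)=False p=True
s_4={q,r}: G(X(p))=False X(p)=False p=False
s_5={q,r,s}: G(X(p))=False X(p)=True p=False
s_6={p,s}: G(X(p))=False X(p)=False p=True

Answer: false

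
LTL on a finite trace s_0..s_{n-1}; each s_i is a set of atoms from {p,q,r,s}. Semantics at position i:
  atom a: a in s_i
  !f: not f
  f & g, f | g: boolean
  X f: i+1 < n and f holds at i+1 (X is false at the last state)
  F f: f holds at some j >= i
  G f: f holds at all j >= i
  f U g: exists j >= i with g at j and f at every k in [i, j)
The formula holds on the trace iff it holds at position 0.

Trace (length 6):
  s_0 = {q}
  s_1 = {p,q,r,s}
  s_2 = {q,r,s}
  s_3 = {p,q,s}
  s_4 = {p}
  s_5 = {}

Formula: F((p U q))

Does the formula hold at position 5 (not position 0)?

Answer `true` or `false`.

s_0={q}: F((p U q))=True (p U q)=True p=False q=True
s_1={p,q,r,s}: F((p U q))=True (p U q)=True p=True q=True
s_2={q,r,s}: F((p U q))=True (p U q)=True p=False q=True
s_3={p,q,s}: F((p U q))=True (p U q)=True p=True q=True
s_4={p}: F((p U q))=False (p U q)=False p=True q=False
s_5={}: F((p U q))=False (p U q)=False p=False q=False
Evaluating at position 5: result = False

Answer: false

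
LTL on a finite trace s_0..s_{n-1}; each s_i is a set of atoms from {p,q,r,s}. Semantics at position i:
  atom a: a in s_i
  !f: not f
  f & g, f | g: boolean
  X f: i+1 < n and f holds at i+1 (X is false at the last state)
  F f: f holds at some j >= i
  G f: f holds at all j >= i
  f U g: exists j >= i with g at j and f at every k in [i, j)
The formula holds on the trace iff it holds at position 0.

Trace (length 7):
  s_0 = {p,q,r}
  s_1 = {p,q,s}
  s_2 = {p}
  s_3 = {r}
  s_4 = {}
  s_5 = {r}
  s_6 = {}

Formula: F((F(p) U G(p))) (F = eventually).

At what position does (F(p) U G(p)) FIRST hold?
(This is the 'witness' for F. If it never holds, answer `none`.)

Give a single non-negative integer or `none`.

Answer: none

Derivation:
s_0={p,q,r}: (F(p) U G(p))=False F(p)=True p=True G(p)=False
s_1={p,q,s}: (F(p) U G(p))=False F(p)=True p=True G(p)=False
s_2={p}: (F(p) U G(p))=False F(p)=True p=True G(p)=False
s_3={r}: (F(p) U G(p))=False F(p)=False p=False G(p)=False
s_4={}: (F(p) U G(p))=False F(p)=False p=False G(p)=False
s_5={r}: (F(p) U G(p))=False F(p)=False p=False G(p)=False
s_6={}: (F(p) U G(p))=False F(p)=False p=False G(p)=False
F((F(p) U G(p))) does not hold (no witness exists).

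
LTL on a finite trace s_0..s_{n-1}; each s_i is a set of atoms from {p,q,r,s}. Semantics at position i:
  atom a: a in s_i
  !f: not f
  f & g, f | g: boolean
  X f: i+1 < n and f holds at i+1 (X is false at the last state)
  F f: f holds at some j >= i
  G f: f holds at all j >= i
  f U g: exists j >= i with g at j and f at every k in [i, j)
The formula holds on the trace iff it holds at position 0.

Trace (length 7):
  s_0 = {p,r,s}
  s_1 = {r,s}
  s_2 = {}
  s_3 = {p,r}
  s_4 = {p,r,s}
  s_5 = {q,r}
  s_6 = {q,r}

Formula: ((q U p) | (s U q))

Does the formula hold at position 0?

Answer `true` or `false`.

s_0={p,r,s}: ((q U p) | (s U q))=True (q U p)=True q=False p=True (s U q)=False s=True
s_1={r,s}: ((q U p) | (s U q))=False (q U p)=False q=False p=False (s U q)=False s=True
s_2={}: ((q U p) | (s U q))=False (q U p)=False q=False p=False (s U q)=False s=False
s_3={p,r}: ((q U p) | (s U q))=True (q U p)=True q=False p=True (s U q)=False s=False
s_4={p,r,s}: ((q U p) | (s U q))=True (q U p)=True q=False p=True (s U q)=True s=True
s_5={q,r}: ((q U p) | (s U q))=True (q U p)=False q=True p=False (s U q)=True s=False
s_6={q,r}: ((q U p) | (s U q))=True (q U p)=False q=True p=False (s U q)=True s=False

Answer: true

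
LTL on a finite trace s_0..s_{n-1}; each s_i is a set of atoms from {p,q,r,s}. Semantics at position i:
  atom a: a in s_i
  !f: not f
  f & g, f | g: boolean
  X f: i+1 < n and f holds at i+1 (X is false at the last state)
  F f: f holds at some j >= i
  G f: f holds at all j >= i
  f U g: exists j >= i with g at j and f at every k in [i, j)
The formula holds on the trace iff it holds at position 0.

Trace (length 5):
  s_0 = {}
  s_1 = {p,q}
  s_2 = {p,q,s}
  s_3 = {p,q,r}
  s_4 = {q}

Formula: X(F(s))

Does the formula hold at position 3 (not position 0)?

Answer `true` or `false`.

Answer: false

Derivation:
s_0={}: X(F(s))=True F(s)=True s=False
s_1={p,q}: X(F(s))=True F(s)=True s=False
s_2={p,q,s}: X(F(s))=False F(s)=True s=True
s_3={p,q,r}: X(F(s))=False F(s)=False s=False
s_4={q}: X(F(s))=False F(s)=False s=False
Evaluating at position 3: result = False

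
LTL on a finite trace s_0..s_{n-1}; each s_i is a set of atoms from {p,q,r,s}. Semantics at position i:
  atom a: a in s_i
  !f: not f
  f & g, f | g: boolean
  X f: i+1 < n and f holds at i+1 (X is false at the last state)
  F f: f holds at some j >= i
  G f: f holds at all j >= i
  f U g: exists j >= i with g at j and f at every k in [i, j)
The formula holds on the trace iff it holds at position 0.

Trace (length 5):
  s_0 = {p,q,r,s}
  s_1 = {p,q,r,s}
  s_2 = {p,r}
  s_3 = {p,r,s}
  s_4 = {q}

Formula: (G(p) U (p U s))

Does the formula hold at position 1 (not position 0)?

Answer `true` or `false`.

Answer: true

Derivation:
s_0={p,q,r,s}: (G(p) U (p U s))=True G(p)=False p=True (p U s)=True s=True
s_1={p,q,r,s}: (G(p) U (p U s))=True G(p)=False p=True (p U s)=True s=True
s_2={p,r}: (G(p) U (p U s))=True G(p)=False p=True (p U s)=True s=False
s_3={p,r,s}: (G(p) U (p U s))=True G(p)=False p=True (p U s)=True s=True
s_4={q}: (G(p) U (p U s))=False G(p)=False p=False (p U s)=False s=False
Evaluating at position 1: result = True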